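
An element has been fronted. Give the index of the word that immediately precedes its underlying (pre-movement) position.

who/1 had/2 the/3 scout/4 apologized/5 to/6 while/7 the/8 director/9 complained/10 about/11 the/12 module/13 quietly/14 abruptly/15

6

The displaced element is "who" (word 1).
It functions as the object of the preposition "to" of "apologized", so the gap sits immediately after word 6 ("to").
Base order: The scout had apologized to who while the director complained about the module quietly abruptly.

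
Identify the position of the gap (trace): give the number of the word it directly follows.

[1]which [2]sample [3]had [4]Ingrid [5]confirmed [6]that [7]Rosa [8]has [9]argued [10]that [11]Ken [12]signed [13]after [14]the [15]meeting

12

The displaced element is "which sample" (word 2).
It is linked across 2 clause boundaries (that → that).
It functions as the direct object of "signed", so the gap sits immediately after word 12 ("signed").
Base order: Ingrid had confirmed that Rosa has argued that Ken signed which sample after the meeting.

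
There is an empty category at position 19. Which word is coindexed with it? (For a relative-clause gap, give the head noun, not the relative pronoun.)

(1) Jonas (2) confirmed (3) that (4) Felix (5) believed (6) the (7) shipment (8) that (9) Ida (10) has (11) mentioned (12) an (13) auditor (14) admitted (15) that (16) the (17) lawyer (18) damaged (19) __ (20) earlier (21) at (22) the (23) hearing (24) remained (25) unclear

The gap at 19 is the object of "damaged", inside a relative clause.
The relative pronoun is "that" (word 8); it is bound by the head noun immediately before it.
Its filler is the head noun "shipment", at word 7.

7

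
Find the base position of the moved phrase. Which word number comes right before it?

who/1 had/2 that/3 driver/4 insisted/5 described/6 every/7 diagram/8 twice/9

The displaced element is "who" (word 1).
It is linked across 1 clause boundary (Ø).
It functions as the subject of "described", so the gap sits immediately after word 5 ("insisted").
Base order: That driver had insisted who described every diagram twice.

5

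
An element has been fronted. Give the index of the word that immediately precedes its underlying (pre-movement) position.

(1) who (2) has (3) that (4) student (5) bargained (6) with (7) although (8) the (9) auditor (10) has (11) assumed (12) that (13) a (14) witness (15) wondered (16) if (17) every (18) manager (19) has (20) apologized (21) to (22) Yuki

The displaced element is "who" (word 1).
It functions as the object of the preposition "with" of "bargained", so the gap sits immediately after word 6 ("with").
Base order: That student has bargained with who although the auditor has assumed that a witness wondered if every manager has apologized to Yuki.

6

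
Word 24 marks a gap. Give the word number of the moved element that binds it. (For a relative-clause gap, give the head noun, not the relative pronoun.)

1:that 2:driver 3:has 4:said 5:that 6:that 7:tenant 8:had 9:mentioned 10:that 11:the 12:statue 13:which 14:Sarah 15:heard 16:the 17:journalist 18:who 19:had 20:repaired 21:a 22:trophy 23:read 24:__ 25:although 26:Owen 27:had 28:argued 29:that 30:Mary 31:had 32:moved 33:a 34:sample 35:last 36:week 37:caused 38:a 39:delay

The gap at 24 is the object of "read", inside a relative clause.
The relative pronoun is "which" (word 13); it is bound by the head noun immediately before it.
Its filler is the head noun "statue", at word 12.

12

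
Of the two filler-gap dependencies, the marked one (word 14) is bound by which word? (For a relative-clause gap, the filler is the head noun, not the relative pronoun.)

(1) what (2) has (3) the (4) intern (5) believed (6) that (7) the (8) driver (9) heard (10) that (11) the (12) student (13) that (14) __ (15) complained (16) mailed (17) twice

The marked gap is inside the relative clause, the subject of "complained".
Its filler is the head noun "student" (via "that"), at word 12.
(The other dependency links word 1 to a gap after word 16.)

12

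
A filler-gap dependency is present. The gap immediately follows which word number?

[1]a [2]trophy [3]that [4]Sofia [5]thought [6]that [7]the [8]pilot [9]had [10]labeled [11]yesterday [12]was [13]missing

10

The displaced element is "a trophy" (word 2).
It is linked across 1 clause boundary (that).
It functions as the direct object of "labeled", so the gap sits immediately after word 10 ("labeled").
Base order: Sofia thought that the pilot had labeled a trophy yesterday.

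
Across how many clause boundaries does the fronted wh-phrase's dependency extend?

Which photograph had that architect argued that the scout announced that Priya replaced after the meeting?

2

"which photograph" is extracted from the object of "replaced".
Boundaries crossed, outermost first: [that], [that] — 2 in total.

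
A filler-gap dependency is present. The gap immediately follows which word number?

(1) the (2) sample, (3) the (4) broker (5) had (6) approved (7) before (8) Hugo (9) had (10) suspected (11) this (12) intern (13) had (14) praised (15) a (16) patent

The displaced element is "the sample" (word 2).
It functions as the direct object of "approved", so the gap sits immediately after word 6 ("approved").
Base order: The broker had approved the sample before Hugo had suspected this intern had praised a patent.

6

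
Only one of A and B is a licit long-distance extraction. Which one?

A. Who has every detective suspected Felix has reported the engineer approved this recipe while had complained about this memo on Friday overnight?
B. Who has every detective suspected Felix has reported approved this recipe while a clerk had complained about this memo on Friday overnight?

In A, the wh-phrase is extracted from inside an adjunct island (introduced by "while"), which blocks movement.
In B, the extraction path crosses only that-complement boundaries, which are transparent.
So B is grammatical.

B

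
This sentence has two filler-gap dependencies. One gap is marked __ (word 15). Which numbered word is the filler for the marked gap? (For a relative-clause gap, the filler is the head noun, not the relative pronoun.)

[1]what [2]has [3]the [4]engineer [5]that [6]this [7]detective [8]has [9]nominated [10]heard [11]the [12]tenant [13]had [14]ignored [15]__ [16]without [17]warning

The marked gap is the direct object of "ignored".
Its filler is the fronted wh-phrase "what", at word 1.
(The other dependency links word 4 to a gap after word 9.)

1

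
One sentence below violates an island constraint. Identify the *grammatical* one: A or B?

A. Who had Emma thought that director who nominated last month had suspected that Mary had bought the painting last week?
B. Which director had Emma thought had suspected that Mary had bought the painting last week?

In A, the wh-phrase is extracted from inside a complex-NP island (relative clause) (introduced by "who"), which blocks movement.
In B, the extraction path crosses only that-complement boundaries, which are transparent.
So B is grammatical.

B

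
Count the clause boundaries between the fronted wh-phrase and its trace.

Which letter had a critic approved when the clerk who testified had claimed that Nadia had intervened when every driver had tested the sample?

"which letter" originates inside the matrix clause — no clause boundary is crossed.

0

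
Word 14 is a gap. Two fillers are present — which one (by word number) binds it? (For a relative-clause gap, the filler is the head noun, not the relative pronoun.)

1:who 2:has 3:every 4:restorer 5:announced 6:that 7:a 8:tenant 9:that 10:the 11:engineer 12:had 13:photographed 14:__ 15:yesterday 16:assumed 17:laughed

The marked gap is inside the relative clause, the direct object of "photographed".
Its filler is the head noun "tenant" (via "that"), at word 8.
(The other dependency links word 1 to a gap after word 16.)

8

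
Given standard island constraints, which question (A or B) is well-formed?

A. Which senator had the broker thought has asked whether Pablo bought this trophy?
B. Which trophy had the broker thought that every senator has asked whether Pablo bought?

In B, the wh-phrase is extracted from inside a wh-island (introduced by "whether"), which blocks movement.
In A, the extraction path crosses only that-complement boundaries, which are transparent.
So A is grammatical.

A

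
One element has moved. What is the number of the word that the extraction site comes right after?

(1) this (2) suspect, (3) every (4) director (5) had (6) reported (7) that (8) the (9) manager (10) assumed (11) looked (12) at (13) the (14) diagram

The displaced element is "this suspect" (word 2).
It is linked across 2 clause boundaries (that → Ø).
It functions as the subject of "looked", so the gap sits immediately after word 10 ("assumed").
Base order: Every director had reported that the manager assumed that this suspect looked at the diagram.

10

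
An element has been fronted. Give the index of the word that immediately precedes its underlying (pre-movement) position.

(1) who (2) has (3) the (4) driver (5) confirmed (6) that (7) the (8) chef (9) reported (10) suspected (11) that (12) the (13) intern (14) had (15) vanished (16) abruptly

9

The displaced element is "who" (word 1).
It is linked across 2 clause boundaries (that → Ø).
It functions as the subject of "suspected", so the gap sits immediately after word 9 ("reported").
Base order: The driver has confirmed that the chef reported that who suspected that the intern had vanished abruptly.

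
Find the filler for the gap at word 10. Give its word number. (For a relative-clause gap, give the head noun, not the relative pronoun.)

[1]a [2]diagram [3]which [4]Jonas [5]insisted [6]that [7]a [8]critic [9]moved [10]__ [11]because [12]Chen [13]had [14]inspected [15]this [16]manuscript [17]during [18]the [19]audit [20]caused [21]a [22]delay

The gap at 10 is the object of "moved", inside a relative clause.
The relative pronoun is "which" (word 3); it is bound by the head noun immediately before it.
Its filler is the head noun "diagram", at word 2.

2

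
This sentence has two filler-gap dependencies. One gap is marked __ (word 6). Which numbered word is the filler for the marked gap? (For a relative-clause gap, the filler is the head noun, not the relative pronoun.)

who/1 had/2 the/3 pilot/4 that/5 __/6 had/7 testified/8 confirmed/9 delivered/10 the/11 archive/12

The marked gap is inside the relative clause, the subject of "testified".
Its filler is the head noun "pilot" (via "that"), at word 4.
(The other dependency links word 1 to a gap after word 9.)

4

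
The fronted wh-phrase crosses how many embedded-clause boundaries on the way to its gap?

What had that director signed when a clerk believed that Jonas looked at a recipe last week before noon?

"what" originates inside the matrix clause — no clause boundary is crossed.

0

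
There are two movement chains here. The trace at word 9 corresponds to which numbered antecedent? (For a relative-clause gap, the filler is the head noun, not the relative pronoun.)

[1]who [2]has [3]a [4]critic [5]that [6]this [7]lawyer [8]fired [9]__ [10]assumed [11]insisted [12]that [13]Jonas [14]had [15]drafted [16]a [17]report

The marked gap is inside the relative clause, the direct object of "fired".
Its filler is the head noun "critic" (via "that"), at word 4.
(The other dependency links word 1 to a gap after word 10.)

4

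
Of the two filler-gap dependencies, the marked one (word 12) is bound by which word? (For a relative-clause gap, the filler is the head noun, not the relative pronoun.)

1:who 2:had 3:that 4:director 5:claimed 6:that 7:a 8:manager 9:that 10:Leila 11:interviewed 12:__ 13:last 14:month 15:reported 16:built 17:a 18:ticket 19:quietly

8

The marked gap is inside the relative clause, the direct object of "interviewed".
Its filler is the head noun "manager" (via "that"), at word 8.
(The other dependency links word 1 to a gap after word 15.)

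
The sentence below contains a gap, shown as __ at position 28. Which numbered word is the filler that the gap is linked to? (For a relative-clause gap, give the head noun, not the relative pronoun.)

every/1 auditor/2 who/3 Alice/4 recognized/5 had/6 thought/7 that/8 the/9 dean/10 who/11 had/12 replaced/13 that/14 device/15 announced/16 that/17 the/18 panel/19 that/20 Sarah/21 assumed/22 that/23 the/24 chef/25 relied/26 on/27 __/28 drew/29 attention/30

The gap at 28 is the prepositional object of "relied", inside a relative clause.
The relative pronoun is "that" (word 20); it is bound by the head noun immediately before it.
Its filler is the head noun "panel", at word 19.

19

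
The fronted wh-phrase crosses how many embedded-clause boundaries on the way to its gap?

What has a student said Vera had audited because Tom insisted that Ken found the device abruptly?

"what" is extracted from the object of "audited".
Boundaries crossed, outermost first: [Ø] — 1 in total.

1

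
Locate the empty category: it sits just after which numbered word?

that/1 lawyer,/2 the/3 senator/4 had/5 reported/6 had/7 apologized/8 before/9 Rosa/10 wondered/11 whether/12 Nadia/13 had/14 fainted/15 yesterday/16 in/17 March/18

6

The displaced element is "that lawyer" (word 2).
It is linked across 1 clause boundary (Ø).
It functions as the subject of "apologized", so the gap sits immediately after word 6 ("reported").
Base order: The senator had reported that that lawyer had apologized before Rosa wondered whether Nadia had fainted yesterday in March.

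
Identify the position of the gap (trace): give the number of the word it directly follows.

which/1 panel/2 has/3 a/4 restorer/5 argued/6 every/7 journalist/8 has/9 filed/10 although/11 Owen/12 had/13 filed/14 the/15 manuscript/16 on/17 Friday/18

The displaced element is "which panel" (word 2).
It is linked across 1 clause boundary (Ø).
It functions as the direct object of "filed", so the gap sits immediately after word 10 ("filed").
Base order: A restorer has argued every journalist has filed which panel although Owen had filed the manuscript on Friday.

10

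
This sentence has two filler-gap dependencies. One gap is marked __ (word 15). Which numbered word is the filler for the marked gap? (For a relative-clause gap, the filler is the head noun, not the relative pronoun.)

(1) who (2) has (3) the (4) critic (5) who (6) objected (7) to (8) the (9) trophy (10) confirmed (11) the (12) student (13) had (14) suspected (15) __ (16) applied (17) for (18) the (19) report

1

The marked gap is the subject of "applied".
Its filler is the fronted wh-phrase "who", at word 1.
(The other dependency links word 4 to a gap after word 5.)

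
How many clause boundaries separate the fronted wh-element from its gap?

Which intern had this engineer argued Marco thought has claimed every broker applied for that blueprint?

"which intern" is extracted from the subject of "claimed".
Boundaries crossed, outermost first: [Ø], [Ø] — 2 in total.

2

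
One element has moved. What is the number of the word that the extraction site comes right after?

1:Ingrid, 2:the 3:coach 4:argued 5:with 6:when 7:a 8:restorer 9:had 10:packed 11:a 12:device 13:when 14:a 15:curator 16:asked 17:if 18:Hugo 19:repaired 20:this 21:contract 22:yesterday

5

The displaced element is "Ingrid" (word 1).
It functions as the object of the preposition "with" of "argued", so the gap sits immediately after word 5 ("with").
Base order: The coach argued with Ingrid when a restorer had packed a device when a curator asked if Hugo repaired this contract yesterday.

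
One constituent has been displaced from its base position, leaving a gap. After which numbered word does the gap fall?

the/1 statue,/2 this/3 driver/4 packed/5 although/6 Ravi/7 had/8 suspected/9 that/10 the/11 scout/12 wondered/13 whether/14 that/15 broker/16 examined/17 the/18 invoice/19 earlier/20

The displaced element is "the statue" (word 2).
It functions as the direct object of "packed", so the gap sits immediately after word 5 ("packed").
Base order: This driver packed the statue although Ravi had suspected that the scout wondered whether that broker examined the invoice earlier.

5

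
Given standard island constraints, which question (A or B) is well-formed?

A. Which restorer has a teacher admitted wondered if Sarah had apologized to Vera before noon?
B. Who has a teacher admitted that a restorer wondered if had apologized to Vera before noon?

A

In B, the wh-phrase is extracted from inside a wh-island (introduced by "if"), which blocks movement.
In A, the extraction path crosses only that-complement boundaries, which are transparent.
So A is grammatical.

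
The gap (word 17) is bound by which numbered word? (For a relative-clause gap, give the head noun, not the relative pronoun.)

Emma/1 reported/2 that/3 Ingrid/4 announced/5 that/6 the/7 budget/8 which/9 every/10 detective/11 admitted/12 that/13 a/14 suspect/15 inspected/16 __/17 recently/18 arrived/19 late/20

8

The gap at 17 is the object of "inspected", inside a relative clause.
The relative pronoun is "which" (word 9); it is bound by the head noun immediately before it.
Its filler is the head noun "budget", at word 8.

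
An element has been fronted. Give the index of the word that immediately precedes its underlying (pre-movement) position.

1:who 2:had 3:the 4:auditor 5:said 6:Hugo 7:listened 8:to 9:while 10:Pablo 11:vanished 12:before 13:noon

8

The displaced element is "who" (word 1).
It is linked across 1 clause boundary (Ø).
It functions as the object of the preposition "to" of "listened", so the gap sits immediately after word 8 ("to").
Base order: The auditor had said Hugo listened to who while Pablo vanished before noon.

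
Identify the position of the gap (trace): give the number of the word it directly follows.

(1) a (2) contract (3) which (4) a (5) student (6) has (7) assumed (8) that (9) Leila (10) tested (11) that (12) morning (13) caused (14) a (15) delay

10

The displaced element is "a contract" (word 2).
It is linked across 1 clause boundary (that).
It functions as the direct object of "tested", so the gap sits immediately after word 10 ("tested").
Base order: A student has assumed that Leila tested a contract that morning.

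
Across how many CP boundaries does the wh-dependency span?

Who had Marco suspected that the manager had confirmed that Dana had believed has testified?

"who" is extracted from the subject of "testified".
Boundaries crossed, outermost first: [that], [that], [Ø] — 3 in total.

3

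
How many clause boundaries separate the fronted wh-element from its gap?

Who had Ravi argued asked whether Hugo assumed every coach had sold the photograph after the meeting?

1

"who" is extracted from the subject of "asked".
Boundaries crossed, outermost first: [Ø] — 1 in total.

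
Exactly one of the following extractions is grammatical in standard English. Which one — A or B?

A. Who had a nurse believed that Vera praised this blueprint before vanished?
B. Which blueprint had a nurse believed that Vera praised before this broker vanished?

B

In A, the wh-phrase is extracted from inside an adjunct island (introduced by "before"), which blocks movement.
In B, the extraction path crosses only that-complement boundaries, which are transparent.
So B is grammatical.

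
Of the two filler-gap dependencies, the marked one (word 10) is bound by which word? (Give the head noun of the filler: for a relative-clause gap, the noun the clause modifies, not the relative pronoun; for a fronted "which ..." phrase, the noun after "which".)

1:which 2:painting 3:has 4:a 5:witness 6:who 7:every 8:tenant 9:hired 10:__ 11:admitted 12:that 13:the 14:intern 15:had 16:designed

5

The marked gap is inside the relative clause, the direct object of "hired".
Its filler is the head noun "witness" (via "who"), at word 5.
(The other dependency links word 2 to a gap after word 16.)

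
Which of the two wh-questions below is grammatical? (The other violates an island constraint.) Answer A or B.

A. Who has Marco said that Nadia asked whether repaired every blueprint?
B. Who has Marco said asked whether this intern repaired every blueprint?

In A, the wh-phrase is extracted from inside a wh-island (introduced by "whether"), which blocks movement.
In B, the extraction path crosses only that-complement boundaries, which are transparent.
So B is grammatical.

B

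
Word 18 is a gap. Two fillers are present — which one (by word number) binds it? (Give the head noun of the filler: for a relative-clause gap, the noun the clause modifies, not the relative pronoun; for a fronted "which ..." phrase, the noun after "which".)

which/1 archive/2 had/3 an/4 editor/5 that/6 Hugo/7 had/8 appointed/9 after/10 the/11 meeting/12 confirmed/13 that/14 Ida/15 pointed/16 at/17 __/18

2

The marked gap is the object of the preposition "at" of "pointed".
Its filler is the fronted wh-phrase "which archive", at word 2.
(The other dependency links word 5 to a gap after word 9.)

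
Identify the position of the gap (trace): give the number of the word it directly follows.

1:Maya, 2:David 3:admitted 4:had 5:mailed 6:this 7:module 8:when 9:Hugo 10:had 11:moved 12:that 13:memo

The displaced element is "Maya" (word 1).
It is linked across 1 clause boundary (Ø).
It functions as the subject of "mailed", so the gap sits immediately after word 3 ("admitted").
Base order: David admitted that Maya had mailed this module when Hugo had moved that memo.

3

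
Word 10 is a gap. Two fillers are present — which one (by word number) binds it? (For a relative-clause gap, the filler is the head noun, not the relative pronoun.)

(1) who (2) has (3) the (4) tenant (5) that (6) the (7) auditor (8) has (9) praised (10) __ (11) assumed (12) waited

The marked gap is inside the relative clause, the direct object of "praised".
Its filler is the head noun "tenant" (via "that"), at word 4.
(The other dependency links word 1 to a gap after word 11.)

4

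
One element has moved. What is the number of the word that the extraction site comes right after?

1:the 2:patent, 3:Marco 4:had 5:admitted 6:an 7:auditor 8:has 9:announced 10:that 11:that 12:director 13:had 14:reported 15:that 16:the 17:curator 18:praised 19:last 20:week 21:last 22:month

The displaced element is "the patent" (word 2).
It is linked across 3 clause boundaries (Ø → that → that).
It functions as the direct object of "praised", so the gap sits immediately after word 18 ("praised").
Base order: Marco had admitted an auditor has announced that that director had reported that the curator praised the patent last week last month.

18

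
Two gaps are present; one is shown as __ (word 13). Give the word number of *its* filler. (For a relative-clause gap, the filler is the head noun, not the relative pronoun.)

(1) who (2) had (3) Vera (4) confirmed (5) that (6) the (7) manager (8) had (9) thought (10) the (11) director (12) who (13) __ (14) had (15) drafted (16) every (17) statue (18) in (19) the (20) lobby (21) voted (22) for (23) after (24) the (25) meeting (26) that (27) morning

The marked gap is inside the relative clause, the subject of "drafted".
Its filler is the head noun "director" (via "who"), at word 11.
(The other dependency links word 1 to a gap after word 22.)

11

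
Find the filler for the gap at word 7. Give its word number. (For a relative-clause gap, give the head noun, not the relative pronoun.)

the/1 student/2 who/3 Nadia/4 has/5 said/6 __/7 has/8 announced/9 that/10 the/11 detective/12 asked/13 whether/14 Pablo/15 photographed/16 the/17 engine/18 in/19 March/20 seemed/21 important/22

The gap at 7 is the subject of "announced", inside a relative clause.
The relative pronoun is "who" (word 3); it is bound by the head noun immediately before it.
Its filler is the head noun "student", at word 2.

2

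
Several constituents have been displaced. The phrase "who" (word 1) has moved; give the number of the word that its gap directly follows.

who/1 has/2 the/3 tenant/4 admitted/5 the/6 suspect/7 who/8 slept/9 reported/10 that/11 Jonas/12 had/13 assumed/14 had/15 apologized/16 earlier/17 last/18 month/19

The displaced element is "who" (word 1).
It is linked across 3 clause boundaries (Ø → that → Ø).
It functions as the subject of "apologized", so the gap sits immediately after word 14 ("assumed").
Base order: The tenant has admitted the suspect who slept reported that Jonas had assumed that who had apologized earlier last month.

14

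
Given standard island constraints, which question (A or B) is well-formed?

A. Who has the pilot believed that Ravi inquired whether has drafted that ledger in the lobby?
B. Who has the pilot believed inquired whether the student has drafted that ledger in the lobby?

In A, the wh-phrase is extracted from inside a wh-island (introduced by "whether"), which blocks movement.
In B, the extraction path crosses only that-complement boundaries, which are transparent.
So B is grammatical.

B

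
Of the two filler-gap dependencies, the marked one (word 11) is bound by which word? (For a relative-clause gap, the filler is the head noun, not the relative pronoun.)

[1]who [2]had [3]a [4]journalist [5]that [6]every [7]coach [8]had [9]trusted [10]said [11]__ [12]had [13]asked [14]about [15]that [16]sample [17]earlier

1

The marked gap is the subject of "asked".
Its filler is the fronted wh-phrase "who", at word 1.
(The other dependency links word 4 to a gap after word 9.)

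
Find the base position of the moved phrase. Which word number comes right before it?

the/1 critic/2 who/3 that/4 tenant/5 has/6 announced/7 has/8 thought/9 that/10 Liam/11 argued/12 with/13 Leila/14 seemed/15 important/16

The displaced element is "the critic" (word 2).
It is linked across 1 clause boundary (Ø).
It functions as the subject of "thought", so the gap sits immediately after word 7 ("announced").
Base order: That tenant has announced the critic has thought that Liam argued with Leila.

7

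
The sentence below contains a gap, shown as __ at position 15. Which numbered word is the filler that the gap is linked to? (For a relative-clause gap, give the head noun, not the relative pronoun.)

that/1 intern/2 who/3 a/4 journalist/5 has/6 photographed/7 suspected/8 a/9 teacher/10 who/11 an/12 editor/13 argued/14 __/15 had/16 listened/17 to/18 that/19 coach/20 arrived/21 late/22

The gap at 15 is the subject of "listened", inside a relative clause.
The relative pronoun is "who" (word 11); it is bound by the head noun immediately before it.
Its filler is the head noun "teacher", at word 10.

10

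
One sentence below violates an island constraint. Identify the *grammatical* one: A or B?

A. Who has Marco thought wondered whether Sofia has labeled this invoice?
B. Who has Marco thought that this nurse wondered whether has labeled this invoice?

A

In B, the wh-phrase is extracted from inside a wh-island (introduced by "whether"), which blocks movement.
In A, the extraction path crosses only that-complement boundaries, which are transparent.
So A is grammatical.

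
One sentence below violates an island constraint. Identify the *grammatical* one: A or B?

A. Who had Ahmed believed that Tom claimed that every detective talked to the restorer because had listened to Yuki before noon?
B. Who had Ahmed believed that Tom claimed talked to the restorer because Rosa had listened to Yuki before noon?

In A, the wh-phrase is extracted from inside an adjunct island (introduced by "because"), which blocks movement.
In B, the extraction path crosses only that-complement boundaries, which are transparent.
So B is grammatical.

B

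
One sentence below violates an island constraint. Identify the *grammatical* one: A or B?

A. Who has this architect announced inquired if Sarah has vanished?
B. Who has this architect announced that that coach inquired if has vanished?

In B, the wh-phrase is extracted from inside a wh-island (introduced by "if"), which blocks movement.
In A, the extraction path crosses only that-complement boundaries, which are transparent.
So A is grammatical.

A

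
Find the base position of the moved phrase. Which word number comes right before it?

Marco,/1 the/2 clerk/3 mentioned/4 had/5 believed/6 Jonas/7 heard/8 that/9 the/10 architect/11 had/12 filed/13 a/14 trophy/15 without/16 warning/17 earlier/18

4

The displaced element is "Marco" (word 1).
It is linked across 1 clause boundary (Ø).
It functions as the subject of "believed", so the gap sits immediately after word 4 ("mentioned").
Base order: The clerk mentioned Marco had believed Jonas heard that the architect had filed a trophy without warning earlier.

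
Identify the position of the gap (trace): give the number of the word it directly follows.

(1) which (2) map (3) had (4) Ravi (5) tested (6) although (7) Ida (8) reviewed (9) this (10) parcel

5

The displaced element is "which map" (word 2).
It functions as the direct object of "tested", so the gap sits immediately after word 5 ("tested").
Base order: Ravi had tested which map although Ida reviewed this parcel.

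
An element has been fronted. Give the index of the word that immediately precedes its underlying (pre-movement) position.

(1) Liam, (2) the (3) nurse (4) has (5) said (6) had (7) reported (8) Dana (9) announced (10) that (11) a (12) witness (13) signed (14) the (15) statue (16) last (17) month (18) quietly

The displaced element is "Liam" (word 1).
It is linked across 1 clause boundary (Ø).
It functions as the subject of "reported", so the gap sits immediately after word 5 ("said").
Base order: The nurse has said that Liam had reported Dana announced that a witness signed the statue last month quietly.

5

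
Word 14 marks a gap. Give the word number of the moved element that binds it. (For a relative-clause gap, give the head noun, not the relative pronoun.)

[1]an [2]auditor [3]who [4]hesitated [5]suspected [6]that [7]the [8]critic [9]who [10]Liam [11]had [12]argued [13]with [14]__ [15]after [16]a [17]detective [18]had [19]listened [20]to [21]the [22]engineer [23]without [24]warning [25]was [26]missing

8

The gap at 14 is the prepositional object of "argued", inside a relative clause.
The relative pronoun is "who" (word 9); it is bound by the head noun immediately before it.
Its filler is the head noun "critic", at word 8.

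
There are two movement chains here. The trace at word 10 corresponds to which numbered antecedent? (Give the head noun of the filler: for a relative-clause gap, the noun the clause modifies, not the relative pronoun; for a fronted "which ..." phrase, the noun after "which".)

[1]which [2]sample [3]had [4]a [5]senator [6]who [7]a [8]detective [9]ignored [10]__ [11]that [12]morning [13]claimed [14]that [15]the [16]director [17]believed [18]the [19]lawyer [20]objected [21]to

5

The marked gap is inside the relative clause, the direct object of "ignored".
Its filler is the head noun "senator" (via "who"), at word 5.
(The other dependency links word 2 to a gap after word 21.)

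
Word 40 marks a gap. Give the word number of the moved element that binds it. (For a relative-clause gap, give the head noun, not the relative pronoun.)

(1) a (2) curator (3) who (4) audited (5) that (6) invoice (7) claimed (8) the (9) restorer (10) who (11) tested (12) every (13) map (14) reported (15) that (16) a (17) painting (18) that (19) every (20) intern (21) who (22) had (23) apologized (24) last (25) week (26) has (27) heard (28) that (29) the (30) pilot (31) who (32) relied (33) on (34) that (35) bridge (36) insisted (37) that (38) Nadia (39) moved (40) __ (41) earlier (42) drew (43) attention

The gap at 40 is the object of "moved", inside a relative clause.
The relative pronoun is "that" (word 18); it is bound by the head noun immediately before it.
Its filler is the head noun "painting", at word 17.

17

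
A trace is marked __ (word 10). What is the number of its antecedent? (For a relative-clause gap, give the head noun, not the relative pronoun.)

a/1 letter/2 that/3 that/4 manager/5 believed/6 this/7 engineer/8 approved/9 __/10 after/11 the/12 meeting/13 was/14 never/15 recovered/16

2

The gap at 10 is the object of "approved", inside a relative clause.
The relative pronoun is "that" (word 3); it is bound by the head noun immediately before it.
Its filler is the head noun "letter", at word 2.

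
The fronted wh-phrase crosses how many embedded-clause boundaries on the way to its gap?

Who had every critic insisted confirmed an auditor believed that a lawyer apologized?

"who" is extracted from the subject of "confirmed".
Boundaries crossed, outermost first: [Ø] — 1 in total.

1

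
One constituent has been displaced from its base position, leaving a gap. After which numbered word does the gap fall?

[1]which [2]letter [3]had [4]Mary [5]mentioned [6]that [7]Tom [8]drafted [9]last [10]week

The displaced element is "which letter" (word 2).
It is linked across 1 clause boundary (that).
It functions as the direct object of "drafted", so the gap sits immediately after word 8 ("drafted").
Base order: Mary had mentioned that Tom drafted which letter last week.

8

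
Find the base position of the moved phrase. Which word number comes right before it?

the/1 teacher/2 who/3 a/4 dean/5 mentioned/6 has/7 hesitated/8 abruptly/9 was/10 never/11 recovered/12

The displaced element is "the teacher" (word 2).
It is linked across 1 clause boundary (Ø).
It functions as the subject of "hesitated", so the gap sits immediately after word 6 ("mentioned").
Base order: A dean mentioned the teacher has hesitated abruptly.

6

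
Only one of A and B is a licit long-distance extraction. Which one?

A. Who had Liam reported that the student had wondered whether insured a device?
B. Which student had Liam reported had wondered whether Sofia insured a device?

B

In A, the wh-phrase is extracted from inside a wh-island (introduced by "whether"), which blocks movement.
In B, the extraction path crosses only that-complement boundaries, which are transparent.
So B is grammatical.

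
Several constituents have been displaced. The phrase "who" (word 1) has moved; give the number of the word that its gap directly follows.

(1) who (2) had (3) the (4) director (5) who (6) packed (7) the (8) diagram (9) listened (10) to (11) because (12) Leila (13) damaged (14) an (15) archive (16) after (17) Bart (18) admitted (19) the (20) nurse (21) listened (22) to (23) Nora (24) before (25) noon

10

The displaced element is "who" (word 1).
It functions as the object of the preposition "to" of "listened", so the gap sits immediately after word 10 ("to").
Base order: The director who packed the diagram had listened to who because Leila damaged an archive after Bart admitted the nurse listened to Nora before noon.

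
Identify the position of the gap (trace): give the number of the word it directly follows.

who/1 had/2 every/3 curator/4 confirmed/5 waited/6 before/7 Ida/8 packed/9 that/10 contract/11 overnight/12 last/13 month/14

The displaced element is "who" (word 1).
It is linked across 1 clause boundary (Ø).
It functions as the subject of "waited", so the gap sits immediately after word 5 ("confirmed").
Base order: Every curator had confirmed that who waited before Ida packed that contract overnight last month.

5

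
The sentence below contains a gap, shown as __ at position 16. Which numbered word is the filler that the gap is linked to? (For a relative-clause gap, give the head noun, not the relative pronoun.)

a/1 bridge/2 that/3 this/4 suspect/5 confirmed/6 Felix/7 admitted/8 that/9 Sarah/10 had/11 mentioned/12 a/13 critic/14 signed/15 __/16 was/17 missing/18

2

The gap at 16 is the object of "signed", inside a relative clause.
The relative pronoun is "that" (word 3); it is bound by the head noun immediately before it.
Its filler is the head noun "bridge", at word 2.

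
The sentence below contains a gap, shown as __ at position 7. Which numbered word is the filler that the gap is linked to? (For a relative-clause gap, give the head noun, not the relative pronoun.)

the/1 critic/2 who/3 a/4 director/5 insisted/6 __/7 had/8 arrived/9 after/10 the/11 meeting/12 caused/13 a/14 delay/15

2

The gap at 7 is the subject of "arrived", inside a relative clause.
The relative pronoun is "who" (word 3); it is bound by the head noun immediately before it.
Its filler is the head noun "critic", at word 2.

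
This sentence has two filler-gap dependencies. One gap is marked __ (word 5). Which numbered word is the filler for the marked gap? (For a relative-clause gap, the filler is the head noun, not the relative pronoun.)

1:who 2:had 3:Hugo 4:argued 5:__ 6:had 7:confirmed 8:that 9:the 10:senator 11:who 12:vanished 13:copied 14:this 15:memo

The marked gap is the subject of "confirmed".
Its filler is the fronted wh-phrase "who", at word 1.
(The other dependency links word 10 to a gap after word 11.)

1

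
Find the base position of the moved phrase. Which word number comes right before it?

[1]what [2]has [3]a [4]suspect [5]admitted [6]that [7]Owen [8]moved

The displaced element is "what" (word 1).
It is linked across 1 clause boundary (that).
It functions as the direct object of "moved", so the gap sits immediately after word 8 ("moved").
Base order: A suspect has admitted that Owen moved what.

8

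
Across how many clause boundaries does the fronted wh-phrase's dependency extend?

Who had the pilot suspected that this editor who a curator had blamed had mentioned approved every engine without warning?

2

"who" is extracted from the subject of "approved".
Boundaries crossed, outermost first: [that], [Ø] — 2 in total.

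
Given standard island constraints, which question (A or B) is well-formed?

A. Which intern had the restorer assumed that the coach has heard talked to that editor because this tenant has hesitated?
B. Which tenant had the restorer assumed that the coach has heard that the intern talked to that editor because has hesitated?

A

In B, the wh-phrase is extracted from inside an adjunct island (introduced by "because"), which blocks movement.
In A, the extraction path crosses only that-complement boundaries, which are transparent.
So A is grammatical.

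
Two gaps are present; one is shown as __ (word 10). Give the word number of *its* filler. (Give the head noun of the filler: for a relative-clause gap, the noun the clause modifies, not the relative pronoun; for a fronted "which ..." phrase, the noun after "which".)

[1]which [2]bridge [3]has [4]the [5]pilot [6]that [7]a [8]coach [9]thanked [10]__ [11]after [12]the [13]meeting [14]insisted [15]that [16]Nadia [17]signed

The marked gap is inside the relative clause, the direct object of "thanked".
Its filler is the head noun "pilot" (via "that"), at word 5.
(The other dependency links word 2 to a gap after word 17.)

5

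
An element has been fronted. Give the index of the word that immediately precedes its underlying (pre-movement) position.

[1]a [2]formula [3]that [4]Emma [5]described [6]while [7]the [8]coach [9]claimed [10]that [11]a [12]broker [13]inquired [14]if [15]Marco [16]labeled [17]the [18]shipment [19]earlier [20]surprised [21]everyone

The displaced element is "a formula" (word 2).
It functions as the direct object of "described", so the gap sits immediately after word 5 ("described").
Base order: Emma described a formula while the coach claimed that a broker inquired if Marco labeled the shipment earlier.

5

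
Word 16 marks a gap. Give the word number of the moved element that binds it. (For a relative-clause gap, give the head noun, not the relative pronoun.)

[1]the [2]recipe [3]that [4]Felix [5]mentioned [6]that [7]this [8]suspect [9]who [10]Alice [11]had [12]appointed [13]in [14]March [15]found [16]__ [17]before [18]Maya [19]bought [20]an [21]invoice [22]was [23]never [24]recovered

2

The gap at 16 is the object of "found", inside a relative clause.
The relative pronoun is "that" (word 3); it is bound by the head noun immediately before it.
Its filler is the head noun "recipe", at word 2.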